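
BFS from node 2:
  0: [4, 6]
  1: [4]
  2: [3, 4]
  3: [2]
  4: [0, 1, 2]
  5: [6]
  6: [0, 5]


Visit 2, enqueue [3, 4]
Visit 3, enqueue []
Visit 4, enqueue [0, 1]
Visit 0, enqueue [6]
Visit 1, enqueue []
Visit 6, enqueue [5]
Visit 5, enqueue []

BFS order: [2, 3, 4, 0, 1, 6, 5]


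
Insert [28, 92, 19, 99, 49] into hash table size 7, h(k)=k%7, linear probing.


Insert 28: h=0 -> slot 0
Insert 92: h=1 -> slot 1
Insert 19: h=5 -> slot 5
Insert 99: h=1, 1 probes -> slot 2
Insert 49: h=0, 3 probes -> slot 3

Table: [28, 92, 99, 49, None, 19, None]


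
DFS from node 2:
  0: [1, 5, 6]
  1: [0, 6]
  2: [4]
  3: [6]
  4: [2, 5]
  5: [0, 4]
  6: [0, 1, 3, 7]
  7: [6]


Visit 2, push [4]
Visit 4, push [5]
Visit 5, push [0]
Visit 0, push [6, 1]
Visit 1, push [6]
Visit 6, push [7, 3]
Visit 3, push []
Visit 7, push []

DFS order: [2, 4, 5, 0, 1, 6, 3, 7]


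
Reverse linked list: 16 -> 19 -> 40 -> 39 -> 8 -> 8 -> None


Step 1: curr=16, set curr.next=prev(None) | reversed so far: 16
Step 2: curr=19, set curr.next=prev(16) | reversed so far: 19 -> 16
Step 3: curr=40, set curr.next=prev(19) | reversed so far: 40 -> 19 -> 16
Step 4: curr=39, set curr.next=prev(40) | reversed so far: 39 -> 40 -> 19 -> 16
Step 5: curr=8, set curr.next=prev(39) | reversed so far: 8 -> 39 -> 40 -> 19 -> 16
Step 6: curr=8, set curr.next=prev(8) | reversed so far: 8 -> 8 -> 39 -> 40 -> 19 -> 16

8 -> 8 -> 39 -> 40 -> 19 -> 16 -> None


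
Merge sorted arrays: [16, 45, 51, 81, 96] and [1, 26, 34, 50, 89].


Take 1 from B
Take 16 from A
Take 26 from B
Take 34 from B
Take 45 from A
Take 50 from B
Take 51 from A
Take 81 from A
Take 89 from B

Merged: [1, 16, 26, 34, 45, 50, 51, 81, 89, 96]


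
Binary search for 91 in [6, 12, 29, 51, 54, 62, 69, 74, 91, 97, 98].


Step 1: lo=0, hi=10, mid=5, val=62
Step 2: lo=6, hi=10, mid=8, val=91

Found at index 8


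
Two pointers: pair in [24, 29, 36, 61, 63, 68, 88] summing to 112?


lo=0(24)+hi=6(88)=112

Yes: 24+88=112


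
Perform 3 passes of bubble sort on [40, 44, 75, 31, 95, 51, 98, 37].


Initial: [40, 44, 75, 31, 95, 51, 98, 37]
Pass 1: [40, 44, 31, 75, 51, 95, 37, 98] (3 swaps)
Pass 2: [40, 31, 44, 51, 75, 37, 95, 98] (3 swaps)
Pass 3: [31, 40, 44, 51, 37, 75, 95, 98] (2 swaps)

After 3 passes: [31, 40, 44, 51, 37, 75, 95, 98]


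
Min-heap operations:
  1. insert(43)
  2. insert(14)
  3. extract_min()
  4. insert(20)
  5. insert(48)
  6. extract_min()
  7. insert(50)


insert(43) -> [43]
insert(14) -> [14, 43]
extract_min()->14, [43]
insert(20) -> [20, 43]
insert(48) -> [20, 43, 48]
extract_min()->20, [43, 48]
insert(50) -> [43, 48, 50]

Final heap: [43, 48, 50]


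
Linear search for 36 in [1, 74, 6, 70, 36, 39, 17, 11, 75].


i=0: 1!=36
i=1: 74!=36
i=2: 6!=36
i=3: 70!=36
i=4: 36==36 found!

Found at 4, 5 comps


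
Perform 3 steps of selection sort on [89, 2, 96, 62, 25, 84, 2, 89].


Initial: [89, 2, 96, 62, 25, 84, 2, 89]
Step 1: min=2 at 1
  Swap: [2, 89, 96, 62, 25, 84, 2, 89]
Step 2: min=2 at 6
  Swap: [2, 2, 96, 62, 25, 84, 89, 89]
Step 3: min=25 at 4
  Swap: [2, 2, 25, 62, 96, 84, 89, 89]

After 3 steps: [2, 2, 25, 62, 96, 84, 89, 89]


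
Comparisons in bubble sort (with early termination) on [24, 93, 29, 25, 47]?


Algorithm: bubble sort (with early termination)
Input: [24, 93, 29, 25, 47]
Sorted: [24, 25, 29, 47, 93]

9


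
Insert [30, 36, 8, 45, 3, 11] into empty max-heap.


Insert 30: [30]
Insert 36: [36, 30]
Insert 8: [36, 30, 8]
Insert 45: [45, 36, 8, 30]
Insert 3: [45, 36, 8, 30, 3]
Insert 11: [45, 36, 11, 30, 3, 8]

Final heap: [45, 36, 11, 30, 3, 8]


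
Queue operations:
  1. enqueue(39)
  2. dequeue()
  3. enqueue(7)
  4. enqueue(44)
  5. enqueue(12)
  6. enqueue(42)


enqueue(39) -> [39]
dequeue()->39, []
enqueue(7) -> [7]
enqueue(44) -> [7, 44]
enqueue(12) -> [7, 44, 12]
enqueue(42) -> [7, 44, 12, 42]

Final queue: [7, 44, 12, 42]


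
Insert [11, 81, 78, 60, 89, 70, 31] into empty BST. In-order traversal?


Insert 11: root
Insert 81: R from 11
Insert 78: R from 11 -> L from 81
Insert 60: R from 11 -> L from 81 -> L from 78
Insert 89: R from 11 -> R from 81
Insert 70: R from 11 -> L from 81 -> L from 78 -> R from 60
Insert 31: R from 11 -> L from 81 -> L from 78 -> L from 60

In-order: [11, 31, 60, 70, 78, 81, 89]


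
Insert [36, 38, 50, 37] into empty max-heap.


Insert 36: [36]
Insert 38: [38, 36]
Insert 50: [50, 36, 38]
Insert 37: [50, 37, 38, 36]

Final heap: [50, 37, 38, 36]


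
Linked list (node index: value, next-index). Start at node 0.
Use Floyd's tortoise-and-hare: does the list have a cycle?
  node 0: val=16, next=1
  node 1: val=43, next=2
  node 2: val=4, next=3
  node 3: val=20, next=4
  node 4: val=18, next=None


Floyd's tortoise (slow, +1) and hare (fast, +2):
  init: slow=0, fast=0
  step 1: slow=1, fast=2
  step 2: slow=2, fast=4
  step 3: fast -> None, no cycle

Cycle: no


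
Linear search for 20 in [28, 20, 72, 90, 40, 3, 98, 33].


i=0: 28!=20
i=1: 20==20 found!

Found at 1, 2 comps


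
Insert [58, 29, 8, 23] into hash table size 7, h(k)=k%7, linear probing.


Insert 58: h=2 -> slot 2
Insert 29: h=1 -> slot 1
Insert 8: h=1, 2 probes -> slot 3
Insert 23: h=2, 2 probes -> slot 4

Table: [None, 29, 58, 8, 23, None, None]


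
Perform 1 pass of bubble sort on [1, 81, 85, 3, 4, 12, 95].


Initial: [1, 81, 85, 3, 4, 12, 95]
Pass 1: [1, 81, 3, 4, 12, 85, 95] (3 swaps)

After 1 pass: [1, 81, 3, 4, 12, 85, 95]


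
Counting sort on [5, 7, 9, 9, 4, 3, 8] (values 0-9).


Input: [5, 7, 9, 9, 4, 3, 8]
Counts: [0, 0, 0, 1, 1, 1, 0, 1, 1, 2]

Sorted: [3, 4, 5, 7, 8, 9, 9]


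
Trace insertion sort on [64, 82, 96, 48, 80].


Initial: [64, 82, 96, 48, 80]
Insert 82: [64, 82, 96, 48, 80]
Insert 96: [64, 82, 96, 48, 80]
Insert 48: [48, 64, 82, 96, 80]
Insert 80: [48, 64, 80, 82, 96]

Sorted: [48, 64, 80, 82, 96]


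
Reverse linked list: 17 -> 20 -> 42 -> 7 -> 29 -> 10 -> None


Step 1: curr=17, set curr.next=prev(None) | reversed so far: 17
Step 2: curr=20, set curr.next=prev(17) | reversed so far: 20 -> 17
Step 3: curr=42, set curr.next=prev(20) | reversed so far: 42 -> 20 -> 17
Step 4: curr=7, set curr.next=prev(42) | reversed so far: 7 -> 42 -> 20 -> 17
Step 5: curr=29, set curr.next=prev(7) | reversed so far: 29 -> 7 -> 42 -> 20 -> 17
Step 6: curr=10, set curr.next=prev(29) | reversed so far: 10 -> 29 -> 7 -> 42 -> 20 -> 17

10 -> 29 -> 7 -> 42 -> 20 -> 17 -> None


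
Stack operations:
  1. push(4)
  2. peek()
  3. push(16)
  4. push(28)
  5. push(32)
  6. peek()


push(4) -> [4]
peek()->4
push(16) -> [4, 16]
push(28) -> [4, 16, 28]
push(32) -> [4, 16, 28, 32]
peek()->32

Final stack: [4, 16, 28, 32]


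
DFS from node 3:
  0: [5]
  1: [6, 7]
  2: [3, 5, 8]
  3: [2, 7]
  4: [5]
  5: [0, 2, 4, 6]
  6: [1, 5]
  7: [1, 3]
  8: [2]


Visit 3, push [7, 2]
Visit 2, push [8, 5]
Visit 5, push [6, 4, 0]
Visit 0, push []
Visit 4, push []
Visit 6, push [1]
Visit 1, push [7]
Visit 7, push []
Visit 8, push []

DFS order: [3, 2, 5, 0, 4, 6, 1, 7, 8]


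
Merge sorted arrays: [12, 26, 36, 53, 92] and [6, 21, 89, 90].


Take 6 from B
Take 12 from A
Take 21 from B
Take 26 from A
Take 36 from A
Take 53 from A
Take 89 from B
Take 90 from B

Merged: [6, 12, 21, 26, 36, 53, 89, 90, 92]


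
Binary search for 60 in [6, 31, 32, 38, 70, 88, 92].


Step 1: lo=0, hi=6, mid=3, val=38
Step 2: lo=4, hi=6, mid=5, val=88
Step 3: lo=4, hi=4, mid=4, val=70

Not found


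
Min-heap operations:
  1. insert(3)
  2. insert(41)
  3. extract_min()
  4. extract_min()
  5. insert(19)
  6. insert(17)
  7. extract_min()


insert(3) -> [3]
insert(41) -> [3, 41]
extract_min()->3, [41]
extract_min()->41, []
insert(19) -> [19]
insert(17) -> [17, 19]
extract_min()->17, [19]

Final heap: [19]


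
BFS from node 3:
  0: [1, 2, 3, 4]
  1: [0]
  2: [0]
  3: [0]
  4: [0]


Visit 3, enqueue [0]
Visit 0, enqueue [1, 2, 4]
Visit 1, enqueue []
Visit 2, enqueue []
Visit 4, enqueue []

BFS order: [3, 0, 1, 2, 4]


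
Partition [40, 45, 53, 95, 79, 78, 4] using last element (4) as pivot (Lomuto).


Pivot: 4
Place pivot at 0: [4, 45, 53, 95, 79, 78, 40]

Partitioned: [4, 45, 53, 95, 79, 78, 40]


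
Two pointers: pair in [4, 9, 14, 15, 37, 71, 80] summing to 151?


lo=0(4)+hi=6(80)=84
lo=1(9)+hi=6(80)=89
lo=2(14)+hi=6(80)=94
lo=3(15)+hi=6(80)=95
lo=4(37)+hi=6(80)=117
lo=5(71)+hi=6(80)=151

Yes: 71+80=151


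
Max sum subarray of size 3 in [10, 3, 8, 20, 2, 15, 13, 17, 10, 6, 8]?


[0:3]: 21
[1:4]: 31
[2:5]: 30
[3:6]: 37
[4:7]: 30
[5:8]: 45
[6:9]: 40
[7:10]: 33
[8:11]: 24

Max: 45 at [5:8]


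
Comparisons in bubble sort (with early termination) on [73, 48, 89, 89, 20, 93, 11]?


Algorithm: bubble sort (with early termination)
Input: [73, 48, 89, 89, 20, 93, 11]
Sorted: [11, 20, 48, 73, 89, 89, 93]

21


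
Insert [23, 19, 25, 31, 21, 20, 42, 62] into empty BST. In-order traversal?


Insert 23: root
Insert 19: L from 23
Insert 25: R from 23
Insert 31: R from 23 -> R from 25
Insert 21: L from 23 -> R from 19
Insert 20: L from 23 -> R from 19 -> L from 21
Insert 42: R from 23 -> R from 25 -> R from 31
Insert 62: R from 23 -> R from 25 -> R from 31 -> R from 42

In-order: [19, 20, 21, 23, 25, 31, 42, 62]


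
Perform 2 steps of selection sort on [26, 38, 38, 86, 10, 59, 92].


Initial: [26, 38, 38, 86, 10, 59, 92]
Step 1: min=10 at 4
  Swap: [10, 38, 38, 86, 26, 59, 92]
Step 2: min=26 at 4
  Swap: [10, 26, 38, 86, 38, 59, 92]

After 2 steps: [10, 26, 38, 86, 38, 59, 92]


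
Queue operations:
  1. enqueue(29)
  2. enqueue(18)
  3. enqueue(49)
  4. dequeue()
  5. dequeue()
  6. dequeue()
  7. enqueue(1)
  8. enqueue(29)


enqueue(29) -> [29]
enqueue(18) -> [29, 18]
enqueue(49) -> [29, 18, 49]
dequeue()->29, [18, 49]
dequeue()->18, [49]
dequeue()->49, []
enqueue(1) -> [1]
enqueue(29) -> [1, 29]

Final queue: [1, 29]


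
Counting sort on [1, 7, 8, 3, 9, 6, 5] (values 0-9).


Input: [1, 7, 8, 3, 9, 6, 5]
Counts: [0, 1, 0, 1, 0, 1, 1, 1, 1, 1]

Sorted: [1, 3, 5, 6, 7, 8, 9]


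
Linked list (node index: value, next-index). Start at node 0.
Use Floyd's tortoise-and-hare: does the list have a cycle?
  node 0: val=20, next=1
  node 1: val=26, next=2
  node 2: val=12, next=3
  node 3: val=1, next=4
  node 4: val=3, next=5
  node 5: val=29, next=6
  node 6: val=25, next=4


Floyd's tortoise (slow, +1) and hare (fast, +2):
  init: slow=0, fast=0
  step 1: slow=1, fast=2
  step 2: slow=2, fast=4
  step 3: slow=3, fast=6
  step 4: slow=4, fast=5
  step 5: slow=5, fast=4
  step 6: slow=6, fast=6
  slow == fast at node 6: cycle detected

Cycle: yes


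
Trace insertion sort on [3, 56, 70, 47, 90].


Initial: [3, 56, 70, 47, 90]
Insert 56: [3, 56, 70, 47, 90]
Insert 70: [3, 56, 70, 47, 90]
Insert 47: [3, 47, 56, 70, 90]
Insert 90: [3, 47, 56, 70, 90]

Sorted: [3, 47, 56, 70, 90]


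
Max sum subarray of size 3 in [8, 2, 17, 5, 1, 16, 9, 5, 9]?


[0:3]: 27
[1:4]: 24
[2:5]: 23
[3:6]: 22
[4:7]: 26
[5:8]: 30
[6:9]: 23

Max: 30 at [5:8]


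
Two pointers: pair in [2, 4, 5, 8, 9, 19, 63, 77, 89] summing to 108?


lo=0(2)+hi=8(89)=91
lo=1(4)+hi=8(89)=93
lo=2(5)+hi=8(89)=94
lo=3(8)+hi=8(89)=97
lo=4(9)+hi=8(89)=98
lo=5(19)+hi=8(89)=108

Yes: 19+89=108


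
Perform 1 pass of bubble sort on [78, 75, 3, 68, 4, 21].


Initial: [78, 75, 3, 68, 4, 21]
Pass 1: [75, 3, 68, 4, 21, 78] (5 swaps)

After 1 pass: [75, 3, 68, 4, 21, 78]


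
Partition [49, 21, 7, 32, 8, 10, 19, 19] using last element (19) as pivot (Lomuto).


Pivot: 19
  7 <= 19: swap -> [7, 21, 49, 32, 8, 10, 19, 19]
  8 <= 19: swap -> [7, 8, 49, 32, 21, 10, 19, 19]
  10 <= 19: swap -> [7, 8, 10, 32, 21, 49, 19, 19]
  19 <= 19: swap -> [7, 8, 10, 19, 21, 49, 32, 19]
Place pivot at 4: [7, 8, 10, 19, 19, 49, 32, 21]

Partitioned: [7, 8, 10, 19, 19, 49, 32, 21]


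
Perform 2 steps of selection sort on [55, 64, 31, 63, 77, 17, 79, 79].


Initial: [55, 64, 31, 63, 77, 17, 79, 79]
Step 1: min=17 at 5
  Swap: [17, 64, 31, 63, 77, 55, 79, 79]
Step 2: min=31 at 2
  Swap: [17, 31, 64, 63, 77, 55, 79, 79]

After 2 steps: [17, 31, 64, 63, 77, 55, 79, 79]


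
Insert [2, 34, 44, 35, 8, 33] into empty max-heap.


Insert 2: [2]
Insert 34: [34, 2]
Insert 44: [44, 2, 34]
Insert 35: [44, 35, 34, 2]
Insert 8: [44, 35, 34, 2, 8]
Insert 33: [44, 35, 34, 2, 8, 33]

Final heap: [44, 35, 34, 2, 8, 33]


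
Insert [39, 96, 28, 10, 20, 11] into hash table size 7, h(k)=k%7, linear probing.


Insert 39: h=4 -> slot 4
Insert 96: h=5 -> slot 5
Insert 28: h=0 -> slot 0
Insert 10: h=3 -> slot 3
Insert 20: h=6 -> slot 6
Insert 11: h=4, 4 probes -> slot 1

Table: [28, 11, None, 10, 39, 96, 20]


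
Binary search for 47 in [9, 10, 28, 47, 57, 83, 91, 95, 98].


Step 1: lo=0, hi=8, mid=4, val=57
Step 2: lo=0, hi=3, mid=1, val=10
Step 3: lo=2, hi=3, mid=2, val=28
Step 4: lo=3, hi=3, mid=3, val=47

Found at index 3


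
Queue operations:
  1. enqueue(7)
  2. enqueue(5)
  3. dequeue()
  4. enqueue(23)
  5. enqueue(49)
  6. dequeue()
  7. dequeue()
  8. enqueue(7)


enqueue(7) -> [7]
enqueue(5) -> [7, 5]
dequeue()->7, [5]
enqueue(23) -> [5, 23]
enqueue(49) -> [5, 23, 49]
dequeue()->5, [23, 49]
dequeue()->23, [49]
enqueue(7) -> [49, 7]

Final queue: [49, 7]


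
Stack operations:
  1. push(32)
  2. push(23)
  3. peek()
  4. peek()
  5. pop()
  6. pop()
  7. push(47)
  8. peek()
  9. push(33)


push(32) -> [32]
push(23) -> [32, 23]
peek()->23
peek()->23
pop()->23, [32]
pop()->32, []
push(47) -> [47]
peek()->47
push(33) -> [47, 33]

Final stack: [47, 33]


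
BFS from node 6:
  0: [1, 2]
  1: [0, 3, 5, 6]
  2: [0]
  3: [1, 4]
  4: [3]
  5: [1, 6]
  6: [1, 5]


Visit 6, enqueue [1, 5]
Visit 1, enqueue [0, 3]
Visit 5, enqueue []
Visit 0, enqueue [2]
Visit 3, enqueue [4]
Visit 2, enqueue []
Visit 4, enqueue []

BFS order: [6, 1, 5, 0, 3, 2, 4]


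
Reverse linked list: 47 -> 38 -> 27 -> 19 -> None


Step 1: curr=47, set curr.next=prev(None) | reversed so far: 47
Step 2: curr=38, set curr.next=prev(47) | reversed so far: 38 -> 47
Step 3: curr=27, set curr.next=prev(38) | reversed so far: 27 -> 38 -> 47
Step 4: curr=19, set curr.next=prev(27) | reversed so far: 19 -> 27 -> 38 -> 47

19 -> 27 -> 38 -> 47 -> None


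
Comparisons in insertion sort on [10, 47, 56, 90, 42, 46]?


Algorithm: insertion sort
Input: [10, 47, 56, 90, 42, 46]
Sorted: [10, 42, 46, 47, 56, 90]

11


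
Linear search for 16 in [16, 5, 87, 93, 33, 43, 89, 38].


i=0: 16==16 found!

Found at 0, 1 comps


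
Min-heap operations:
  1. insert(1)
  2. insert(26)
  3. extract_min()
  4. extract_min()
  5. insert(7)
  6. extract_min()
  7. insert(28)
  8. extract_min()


insert(1) -> [1]
insert(26) -> [1, 26]
extract_min()->1, [26]
extract_min()->26, []
insert(7) -> [7]
extract_min()->7, []
insert(28) -> [28]
extract_min()->28, []

Final heap: []


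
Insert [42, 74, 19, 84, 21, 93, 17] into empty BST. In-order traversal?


Insert 42: root
Insert 74: R from 42
Insert 19: L from 42
Insert 84: R from 42 -> R from 74
Insert 21: L from 42 -> R from 19
Insert 93: R from 42 -> R from 74 -> R from 84
Insert 17: L from 42 -> L from 19

In-order: [17, 19, 21, 42, 74, 84, 93]


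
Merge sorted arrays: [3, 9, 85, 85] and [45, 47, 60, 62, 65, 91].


Take 3 from A
Take 9 from A
Take 45 from B
Take 47 from B
Take 60 from B
Take 62 from B
Take 65 from B
Take 85 from A
Take 85 from A

Merged: [3, 9, 45, 47, 60, 62, 65, 85, 85, 91]


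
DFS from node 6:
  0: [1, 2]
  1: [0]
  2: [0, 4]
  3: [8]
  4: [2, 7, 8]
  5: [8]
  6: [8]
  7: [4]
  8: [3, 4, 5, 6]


Visit 6, push [8]
Visit 8, push [5, 4, 3]
Visit 3, push []
Visit 4, push [7, 2]
Visit 2, push [0]
Visit 0, push [1]
Visit 1, push []
Visit 7, push []
Visit 5, push []

DFS order: [6, 8, 3, 4, 2, 0, 1, 7, 5]


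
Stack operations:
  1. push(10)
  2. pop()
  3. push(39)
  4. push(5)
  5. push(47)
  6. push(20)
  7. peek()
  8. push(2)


push(10) -> [10]
pop()->10, []
push(39) -> [39]
push(5) -> [39, 5]
push(47) -> [39, 5, 47]
push(20) -> [39, 5, 47, 20]
peek()->20
push(2) -> [39, 5, 47, 20, 2]

Final stack: [39, 5, 47, 20, 2]


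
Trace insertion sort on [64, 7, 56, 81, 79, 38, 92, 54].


Initial: [64, 7, 56, 81, 79, 38, 92, 54]
Insert 7: [7, 64, 56, 81, 79, 38, 92, 54]
Insert 56: [7, 56, 64, 81, 79, 38, 92, 54]
Insert 81: [7, 56, 64, 81, 79, 38, 92, 54]
Insert 79: [7, 56, 64, 79, 81, 38, 92, 54]
Insert 38: [7, 38, 56, 64, 79, 81, 92, 54]
Insert 92: [7, 38, 56, 64, 79, 81, 92, 54]
Insert 54: [7, 38, 54, 56, 64, 79, 81, 92]

Sorted: [7, 38, 54, 56, 64, 79, 81, 92]


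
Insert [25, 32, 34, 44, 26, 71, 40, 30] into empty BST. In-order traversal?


Insert 25: root
Insert 32: R from 25
Insert 34: R from 25 -> R from 32
Insert 44: R from 25 -> R from 32 -> R from 34
Insert 26: R from 25 -> L from 32
Insert 71: R from 25 -> R from 32 -> R from 34 -> R from 44
Insert 40: R from 25 -> R from 32 -> R from 34 -> L from 44
Insert 30: R from 25 -> L from 32 -> R from 26

In-order: [25, 26, 30, 32, 34, 40, 44, 71]


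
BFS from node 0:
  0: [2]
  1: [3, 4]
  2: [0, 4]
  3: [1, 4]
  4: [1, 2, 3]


Visit 0, enqueue [2]
Visit 2, enqueue [4]
Visit 4, enqueue [1, 3]
Visit 1, enqueue []
Visit 3, enqueue []

BFS order: [0, 2, 4, 1, 3]


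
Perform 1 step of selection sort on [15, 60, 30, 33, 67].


Initial: [15, 60, 30, 33, 67]
Step 1: min=15 at 0
  Swap: [15, 60, 30, 33, 67]

After 1 step: [15, 60, 30, 33, 67]


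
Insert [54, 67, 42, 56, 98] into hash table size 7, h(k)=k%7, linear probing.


Insert 54: h=5 -> slot 5
Insert 67: h=4 -> slot 4
Insert 42: h=0 -> slot 0
Insert 56: h=0, 1 probes -> slot 1
Insert 98: h=0, 2 probes -> slot 2

Table: [42, 56, 98, None, 67, 54, None]


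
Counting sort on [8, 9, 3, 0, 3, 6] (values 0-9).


Input: [8, 9, 3, 0, 3, 6]
Counts: [1, 0, 0, 2, 0, 0, 1, 0, 1, 1]

Sorted: [0, 3, 3, 6, 8, 9]


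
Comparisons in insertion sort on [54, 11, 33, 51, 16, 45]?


Algorithm: insertion sort
Input: [54, 11, 33, 51, 16, 45]
Sorted: [11, 16, 33, 45, 51, 54]

12


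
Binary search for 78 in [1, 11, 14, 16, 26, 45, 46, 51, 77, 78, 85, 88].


Step 1: lo=0, hi=11, mid=5, val=45
Step 2: lo=6, hi=11, mid=8, val=77
Step 3: lo=9, hi=11, mid=10, val=85
Step 4: lo=9, hi=9, mid=9, val=78

Found at index 9


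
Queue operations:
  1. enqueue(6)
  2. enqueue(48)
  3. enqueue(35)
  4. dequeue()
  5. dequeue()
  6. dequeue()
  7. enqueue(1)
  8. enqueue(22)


enqueue(6) -> [6]
enqueue(48) -> [6, 48]
enqueue(35) -> [6, 48, 35]
dequeue()->6, [48, 35]
dequeue()->48, [35]
dequeue()->35, []
enqueue(1) -> [1]
enqueue(22) -> [1, 22]

Final queue: [1, 22]


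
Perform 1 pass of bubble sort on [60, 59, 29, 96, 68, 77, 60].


Initial: [60, 59, 29, 96, 68, 77, 60]
Pass 1: [59, 29, 60, 68, 77, 60, 96] (5 swaps)

After 1 pass: [59, 29, 60, 68, 77, 60, 96]


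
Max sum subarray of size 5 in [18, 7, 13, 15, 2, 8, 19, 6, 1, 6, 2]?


[0:5]: 55
[1:6]: 45
[2:7]: 57
[3:8]: 50
[4:9]: 36
[5:10]: 40
[6:11]: 34

Max: 57 at [2:7]


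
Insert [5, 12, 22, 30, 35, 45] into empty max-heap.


Insert 5: [5]
Insert 12: [12, 5]
Insert 22: [22, 5, 12]
Insert 30: [30, 22, 12, 5]
Insert 35: [35, 30, 12, 5, 22]
Insert 45: [45, 30, 35, 5, 22, 12]

Final heap: [45, 30, 35, 5, 22, 12]


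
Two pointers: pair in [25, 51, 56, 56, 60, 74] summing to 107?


lo=0(25)+hi=5(74)=99
lo=1(51)+hi=5(74)=125
lo=1(51)+hi=4(60)=111
lo=1(51)+hi=3(56)=107

Yes: 51+56=107


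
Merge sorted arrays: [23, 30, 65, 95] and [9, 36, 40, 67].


Take 9 from B
Take 23 from A
Take 30 from A
Take 36 from B
Take 40 from B
Take 65 from A
Take 67 from B

Merged: [9, 23, 30, 36, 40, 65, 67, 95]


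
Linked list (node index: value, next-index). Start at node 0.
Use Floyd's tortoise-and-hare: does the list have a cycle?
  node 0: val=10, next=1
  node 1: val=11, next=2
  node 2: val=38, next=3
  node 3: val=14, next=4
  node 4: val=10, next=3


Floyd's tortoise (slow, +1) and hare (fast, +2):
  init: slow=0, fast=0
  step 1: slow=1, fast=2
  step 2: slow=2, fast=4
  step 3: slow=3, fast=4
  step 4: slow=4, fast=4
  slow == fast at node 4: cycle detected

Cycle: yes


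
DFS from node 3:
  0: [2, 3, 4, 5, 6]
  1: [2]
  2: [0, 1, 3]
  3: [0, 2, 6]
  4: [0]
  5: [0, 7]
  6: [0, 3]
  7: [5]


Visit 3, push [6, 2, 0]
Visit 0, push [6, 5, 4, 2]
Visit 2, push [1]
Visit 1, push []
Visit 4, push []
Visit 5, push [7]
Visit 7, push []
Visit 6, push []

DFS order: [3, 0, 2, 1, 4, 5, 7, 6]


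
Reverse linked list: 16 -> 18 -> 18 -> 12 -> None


Step 1: curr=16, set curr.next=prev(None) | reversed so far: 16
Step 2: curr=18, set curr.next=prev(16) | reversed so far: 18 -> 16
Step 3: curr=18, set curr.next=prev(18) | reversed so far: 18 -> 18 -> 16
Step 4: curr=12, set curr.next=prev(18) | reversed so far: 12 -> 18 -> 18 -> 16

12 -> 18 -> 18 -> 16 -> None


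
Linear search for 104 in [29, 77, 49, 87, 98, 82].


i=0: 29!=104
i=1: 77!=104
i=2: 49!=104
i=3: 87!=104
i=4: 98!=104
i=5: 82!=104

Not found, 6 comps


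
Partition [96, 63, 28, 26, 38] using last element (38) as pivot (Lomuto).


Pivot: 38
  28 <= 38: swap -> [28, 63, 96, 26, 38]
  26 <= 38: swap -> [28, 26, 96, 63, 38]
Place pivot at 2: [28, 26, 38, 63, 96]

Partitioned: [28, 26, 38, 63, 96]


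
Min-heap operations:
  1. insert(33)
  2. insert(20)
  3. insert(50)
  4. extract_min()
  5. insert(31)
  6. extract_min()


insert(33) -> [33]
insert(20) -> [20, 33]
insert(50) -> [20, 33, 50]
extract_min()->20, [33, 50]
insert(31) -> [31, 50, 33]
extract_min()->31, [33, 50]

Final heap: [33, 50]


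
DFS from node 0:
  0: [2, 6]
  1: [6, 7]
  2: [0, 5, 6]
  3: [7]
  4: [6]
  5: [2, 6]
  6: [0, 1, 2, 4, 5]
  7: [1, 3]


Visit 0, push [6, 2]
Visit 2, push [6, 5]
Visit 5, push [6]
Visit 6, push [4, 1]
Visit 1, push [7]
Visit 7, push [3]
Visit 3, push []
Visit 4, push []

DFS order: [0, 2, 5, 6, 1, 7, 3, 4]


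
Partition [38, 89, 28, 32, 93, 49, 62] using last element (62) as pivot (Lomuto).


Pivot: 62
  38 <= 62: advance i (no swap)
  28 <= 62: swap -> [38, 28, 89, 32, 93, 49, 62]
  32 <= 62: swap -> [38, 28, 32, 89, 93, 49, 62]
  49 <= 62: swap -> [38, 28, 32, 49, 93, 89, 62]
Place pivot at 4: [38, 28, 32, 49, 62, 89, 93]

Partitioned: [38, 28, 32, 49, 62, 89, 93]


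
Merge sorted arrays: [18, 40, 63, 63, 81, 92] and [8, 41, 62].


Take 8 from B
Take 18 from A
Take 40 from A
Take 41 from B
Take 62 from B

Merged: [8, 18, 40, 41, 62, 63, 63, 81, 92]


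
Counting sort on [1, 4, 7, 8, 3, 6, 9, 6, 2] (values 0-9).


Input: [1, 4, 7, 8, 3, 6, 9, 6, 2]
Counts: [0, 1, 1, 1, 1, 0, 2, 1, 1, 1]

Sorted: [1, 2, 3, 4, 6, 6, 7, 8, 9]


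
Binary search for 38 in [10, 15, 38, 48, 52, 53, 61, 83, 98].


Step 1: lo=0, hi=8, mid=4, val=52
Step 2: lo=0, hi=3, mid=1, val=15
Step 3: lo=2, hi=3, mid=2, val=38

Found at index 2


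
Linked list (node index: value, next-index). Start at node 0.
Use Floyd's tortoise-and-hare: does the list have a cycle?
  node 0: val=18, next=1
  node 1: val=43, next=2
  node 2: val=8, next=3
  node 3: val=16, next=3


Floyd's tortoise (slow, +1) and hare (fast, +2):
  init: slow=0, fast=0
  step 1: slow=1, fast=2
  step 2: slow=2, fast=3
  step 3: slow=3, fast=3
  slow == fast at node 3: cycle detected

Cycle: yes


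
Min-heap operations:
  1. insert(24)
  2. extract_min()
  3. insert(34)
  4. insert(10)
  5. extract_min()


insert(24) -> [24]
extract_min()->24, []
insert(34) -> [34]
insert(10) -> [10, 34]
extract_min()->10, [34]

Final heap: [34]


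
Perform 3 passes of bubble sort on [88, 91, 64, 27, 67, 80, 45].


Initial: [88, 91, 64, 27, 67, 80, 45]
Pass 1: [88, 64, 27, 67, 80, 45, 91] (5 swaps)
Pass 2: [64, 27, 67, 80, 45, 88, 91] (5 swaps)
Pass 3: [27, 64, 67, 45, 80, 88, 91] (2 swaps)

After 3 passes: [27, 64, 67, 45, 80, 88, 91]


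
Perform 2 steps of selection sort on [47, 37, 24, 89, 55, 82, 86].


Initial: [47, 37, 24, 89, 55, 82, 86]
Step 1: min=24 at 2
  Swap: [24, 37, 47, 89, 55, 82, 86]
Step 2: min=37 at 1
  Swap: [24, 37, 47, 89, 55, 82, 86]

After 2 steps: [24, 37, 47, 89, 55, 82, 86]


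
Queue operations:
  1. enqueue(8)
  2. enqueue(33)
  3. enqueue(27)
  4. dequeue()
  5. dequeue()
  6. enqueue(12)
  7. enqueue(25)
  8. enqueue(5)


enqueue(8) -> [8]
enqueue(33) -> [8, 33]
enqueue(27) -> [8, 33, 27]
dequeue()->8, [33, 27]
dequeue()->33, [27]
enqueue(12) -> [27, 12]
enqueue(25) -> [27, 12, 25]
enqueue(5) -> [27, 12, 25, 5]

Final queue: [27, 12, 25, 5]


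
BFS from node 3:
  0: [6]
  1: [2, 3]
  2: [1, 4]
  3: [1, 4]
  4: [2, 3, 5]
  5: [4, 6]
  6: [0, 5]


Visit 3, enqueue [1, 4]
Visit 1, enqueue [2]
Visit 4, enqueue [5]
Visit 2, enqueue []
Visit 5, enqueue [6]
Visit 6, enqueue [0]
Visit 0, enqueue []

BFS order: [3, 1, 4, 2, 5, 6, 0]


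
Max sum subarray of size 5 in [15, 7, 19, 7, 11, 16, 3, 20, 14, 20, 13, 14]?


[0:5]: 59
[1:6]: 60
[2:7]: 56
[3:8]: 57
[4:9]: 64
[5:10]: 73
[6:11]: 70
[7:12]: 81

Max: 81 at [7:12]


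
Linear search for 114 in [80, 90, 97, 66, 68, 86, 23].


i=0: 80!=114
i=1: 90!=114
i=2: 97!=114
i=3: 66!=114
i=4: 68!=114
i=5: 86!=114
i=6: 23!=114

Not found, 7 comps


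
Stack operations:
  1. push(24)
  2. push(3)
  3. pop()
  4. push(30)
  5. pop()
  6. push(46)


push(24) -> [24]
push(3) -> [24, 3]
pop()->3, [24]
push(30) -> [24, 30]
pop()->30, [24]
push(46) -> [24, 46]

Final stack: [24, 46]


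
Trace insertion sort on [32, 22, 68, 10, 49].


Initial: [32, 22, 68, 10, 49]
Insert 22: [22, 32, 68, 10, 49]
Insert 68: [22, 32, 68, 10, 49]
Insert 10: [10, 22, 32, 68, 49]
Insert 49: [10, 22, 32, 49, 68]

Sorted: [10, 22, 32, 49, 68]


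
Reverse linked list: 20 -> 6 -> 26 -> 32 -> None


Step 1: curr=20, set curr.next=prev(None) | reversed so far: 20
Step 2: curr=6, set curr.next=prev(20) | reversed so far: 6 -> 20
Step 3: curr=26, set curr.next=prev(6) | reversed so far: 26 -> 6 -> 20
Step 4: curr=32, set curr.next=prev(26) | reversed so far: 32 -> 26 -> 6 -> 20

32 -> 26 -> 6 -> 20 -> None


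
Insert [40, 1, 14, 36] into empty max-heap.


Insert 40: [40]
Insert 1: [40, 1]
Insert 14: [40, 1, 14]
Insert 36: [40, 36, 14, 1]

Final heap: [40, 36, 14, 1]


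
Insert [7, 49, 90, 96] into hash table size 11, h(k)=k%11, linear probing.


Insert 7: h=7 -> slot 7
Insert 49: h=5 -> slot 5
Insert 90: h=2 -> slot 2
Insert 96: h=8 -> slot 8

Table: [None, None, 90, None, None, 49, None, 7, 96, None, None]


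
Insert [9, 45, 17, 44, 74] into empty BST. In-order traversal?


Insert 9: root
Insert 45: R from 9
Insert 17: R from 9 -> L from 45
Insert 44: R from 9 -> L from 45 -> R from 17
Insert 74: R from 9 -> R from 45

In-order: [9, 17, 44, 45, 74]


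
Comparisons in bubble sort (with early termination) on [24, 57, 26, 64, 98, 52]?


Algorithm: bubble sort (with early termination)
Input: [24, 57, 26, 64, 98, 52]
Sorted: [24, 26, 52, 57, 64, 98]

14


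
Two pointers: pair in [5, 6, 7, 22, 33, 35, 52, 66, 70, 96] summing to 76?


lo=0(5)+hi=9(96)=101
lo=0(5)+hi=8(70)=75
lo=1(6)+hi=8(70)=76

Yes: 6+70=76


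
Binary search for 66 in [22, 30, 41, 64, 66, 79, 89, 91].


Step 1: lo=0, hi=7, mid=3, val=64
Step 2: lo=4, hi=7, mid=5, val=79
Step 3: lo=4, hi=4, mid=4, val=66

Found at index 4


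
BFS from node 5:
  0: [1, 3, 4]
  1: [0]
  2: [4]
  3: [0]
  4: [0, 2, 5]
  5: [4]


Visit 5, enqueue [4]
Visit 4, enqueue [0, 2]
Visit 0, enqueue [1, 3]
Visit 2, enqueue []
Visit 1, enqueue []
Visit 3, enqueue []

BFS order: [5, 4, 0, 2, 1, 3]


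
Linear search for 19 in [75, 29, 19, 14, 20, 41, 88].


i=0: 75!=19
i=1: 29!=19
i=2: 19==19 found!

Found at 2, 3 comps


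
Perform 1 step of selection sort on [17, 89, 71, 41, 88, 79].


Initial: [17, 89, 71, 41, 88, 79]
Step 1: min=17 at 0
  Swap: [17, 89, 71, 41, 88, 79]

After 1 step: [17, 89, 71, 41, 88, 79]


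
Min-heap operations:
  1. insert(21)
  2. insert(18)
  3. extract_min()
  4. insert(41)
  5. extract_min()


insert(21) -> [21]
insert(18) -> [18, 21]
extract_min()->18, [21]
insert(41) -> [21, 41]
extract_min()->21, [41]

Final heap: [41]


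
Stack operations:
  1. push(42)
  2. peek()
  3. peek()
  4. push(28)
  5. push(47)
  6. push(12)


push(42) -> [42]
peek()->42
peek()->42
push(28) -> [42, 28]
push(47) -> [42, 28, 47]
push(12) -> [42, 28, 47, 12]

Final stack: [42, 28, 47, 12]


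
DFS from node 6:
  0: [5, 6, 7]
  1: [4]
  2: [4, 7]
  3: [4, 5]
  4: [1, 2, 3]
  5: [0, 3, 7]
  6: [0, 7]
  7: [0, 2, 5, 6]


Visit 6, push [7, 0]
Visit 0, push [7, 5]
Visit 5, push [7, 3]
Visit 3, push [4]
Visit 4, push [2, 1]
Visit 1, push []
Visit 2, push [7]
Visit 7, push []

DFS order: [6, 0, 5, 3, 4, 1, 2, 7]


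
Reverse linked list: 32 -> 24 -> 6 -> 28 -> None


Step 1: curr=32, set curr.next=prev(None) | reversed so far: 32
Step 2: curr=24, set curr.next=prev(32) | reversed so far: 24 -> 32
Step 3: curr=6, set curr.next=prev(24) | reversed so far: 6 -> 24 -> 32
Step 4: curr=28, set curr.next=prev(6) | reversed so far: 28 -> 6 -> 24 -> 32

28 -> 6 -> 24 -> 32 -> None


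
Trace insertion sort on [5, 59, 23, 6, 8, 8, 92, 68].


Initial: [5, 59, 23, 6, 8, 8, 92, 68]
Insert 59: [5, 59, 23, 6, 8, 8, 92, 68]
Insert 23: [5, 23, 59, 6, 8, 8, 92, 68]
Insert 6: [5, 6, 23, 59, 8, 8, 92, 68]
Insert 8: [5, 6, 8, 23, 59, 8, 92, 68]
Insert 8: [5, 6, 8, 8, 23, 59, 92, 68]
Insert 92: [5, 6, 8, 8, 23, 59, 92, 68]
Insert 68: [5, 6, 8, 8, 23, 59, 68, 92]

Sorted: [5, 6, 8, 8, 23, 59, 68, 92]


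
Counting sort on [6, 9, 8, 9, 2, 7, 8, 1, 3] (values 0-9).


Input: [6, 9, 8, 9, 2, 7, 8, 1, 3]
Counts: [0, 1, 1, 1, 0, 0, 1, 1, 2, 2]

Sorted: [1, 2, 3, 6, 7, 8, 8, 9, 9]


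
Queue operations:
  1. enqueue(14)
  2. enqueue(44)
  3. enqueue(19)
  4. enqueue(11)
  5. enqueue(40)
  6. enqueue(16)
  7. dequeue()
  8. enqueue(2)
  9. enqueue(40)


enqueue(14) -> [14]
enqueue(44) -> [14, 44]
enqueue(19) -> [14, 44, 19]
enqueue(11) -> [14, 44, 19, 11]
enqueue(40) -> [14, 44, 19, 11, 40]
enqueue(16) -> [14, 44, 19, 11, 40, 16]
dequeue()->14, [44, 19, 11, 40, 16]
enqueue(2) -> [44, 19, 11, 40, 16, 2]
enqueue(40) -> [44, 19, 11, 40, 16, 2, 40]

Final queue: [44, 19, 11, 40, 16, 2, 40]


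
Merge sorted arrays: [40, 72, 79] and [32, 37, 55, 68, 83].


Take 32 from B
Take 37 from B
Take 40 from A
Take 55 from B
Take 68 from B
Take 72 from A
Take 79 from A

Merged: [32, 37, 40, 55, 68, 72, 79, 83]


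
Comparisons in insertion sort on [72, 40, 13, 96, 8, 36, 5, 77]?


Algorithm: insertion sort
Input: [72, 40, 13, 96, 8, 36, 5, 77]
Sorted: [5, 8, 13, 36, 40, 72, 77, 96]

20


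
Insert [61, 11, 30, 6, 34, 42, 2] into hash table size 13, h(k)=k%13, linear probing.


Insert 61: h=9 -> slot 9
Insert 11: h=11 -> slot 11
Insert 30: h=4 -> slot 4
Insert 6: h=6 -> slot 6
Insert 34: h=8 -> slot 8
Insert 42: h=3 -> slot 3
Insert 2: h=2 -> slot 2

Table: [None, None, 2, 42, 30, None, 6, None, 34, 61, None, 11, None]


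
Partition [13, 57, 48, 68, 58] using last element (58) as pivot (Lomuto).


Pivot: 58
  13 <= 58: advance i (no swap)
  57 <= 58: advance i (no swap)
  48 <= 58: advance i (no swap)
Place pivot at 3: [13, 57, 48, 58, 68]

Partitioned: [13, 57, 48, 58, 68]


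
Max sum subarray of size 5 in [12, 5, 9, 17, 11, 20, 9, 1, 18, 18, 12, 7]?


[0:5]: 54
[1:6]: 62
[2:7]: 66
[3:8]: 58
[4:9]: 59
[5:10]: 66
[6:11]: 58
[7:12]: 56

Max: 66 at [2:7]


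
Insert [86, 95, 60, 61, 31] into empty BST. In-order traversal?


Insert 86: root
Insert 95: R from 86
Insert 60: L from 86
Insert 61: L from 86 -> R from 60
Insert 31: L from 86 -> L from 60

In-order: [31, 60, 61, 86, 95]


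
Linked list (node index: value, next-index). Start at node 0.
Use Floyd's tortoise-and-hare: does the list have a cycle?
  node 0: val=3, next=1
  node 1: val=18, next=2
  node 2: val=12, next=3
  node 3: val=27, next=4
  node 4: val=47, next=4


Floyd's tortoise (slow, +1) and hare (fast, +2):
  init: slow=0, fast=0
  step 1: slow=1, fast=2
  step 2: slow=2, fast=4
  step 3: slow=3, fast=4
  step 4: slow=4, fast=4
  slow == fast at node 4: cycle detected

Cycle: yes


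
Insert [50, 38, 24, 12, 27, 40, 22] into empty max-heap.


Insert 50: [50]
Insert 38: [50, 38]
Insert 24: [50, 38, 24]
Insert 12: [50, 38, 24, 12]
Insert 27: [50, 38, 24, 12, 27]
Insert 40: [50, 38, 40, 12, 27, 24]
Insert 22: [50, 38, 40, 12, 27, 24, 22]

Final heap: [50, 38, 40, 12, 27, 24, 22]


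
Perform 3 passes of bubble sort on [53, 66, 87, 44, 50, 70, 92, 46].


Initial: [53, 66, 87, 44, 50, 70, 92, 46]
Pass 1: [53, 66, 44, 50, 70, 87, 46, 92] (4 swaps)
Pass 2: [53, 44, 50, 66, 70, 46, 87, 92] (3 swaps)
Pass 3: [44, 50, 53, 66, 46, 70, 87, 92] (3 swaps)

After 3 passes: [44, 50, 53, 66, 46, 70, 87, 92]


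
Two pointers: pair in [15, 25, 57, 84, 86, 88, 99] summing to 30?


lo=0(15)+hi=6(99)=114
lo=0(15)+hi=5(88)=103
lo=0(15)+hi=4(86)=101
lo=0(15)+hi=3(84)=99
lo=0(15)+hi=2(57)=72
lo=0(15)+hi=1(25)=40

No pair found


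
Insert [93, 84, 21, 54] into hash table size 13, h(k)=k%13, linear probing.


Insert 93: h=2 -> slot 2
Insert 84: h=6 -> slot 6
Insert 21: h=8 -> slot 8
Insert 54: h=2, 1 probes -> slot 3

Table: [None, None, 93, 54, None, None, 84, None, 21, None, None, None, None]


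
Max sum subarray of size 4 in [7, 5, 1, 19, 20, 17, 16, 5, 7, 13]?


[0:4]: 32
[1:5]: 45
[2:6]: 57
[3:7]: 72
[4:8]: 58
[5:9]: 45
[6:10]: 41

Max: 72 at [3:7]


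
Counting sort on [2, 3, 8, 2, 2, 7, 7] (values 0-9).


Input: [2, 3, 8, 2, 2, 7, 7]
Counts: [0, 0, 3, 1, 0, 0, 0, 2, 1, 0]

Sorted: [2, 2, 2, 3, 7, 7, 8]


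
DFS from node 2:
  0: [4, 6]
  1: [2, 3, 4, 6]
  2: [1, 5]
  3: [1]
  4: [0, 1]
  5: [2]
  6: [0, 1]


Visit 2, push [5, 1]
Visit 1, push [6, 4, 3]
Visit 3, push []
Visit 4, push [0]
Visit 0, push [6]
Visit 6, push []
Visit 5, push []

DFS order: [2, 1, 3, 4, 0, 6, 5]


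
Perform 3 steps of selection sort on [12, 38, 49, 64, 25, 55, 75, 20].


Initial: [12, 38, 49, 64, 25, 55, 75, 20]
Step 1: min=12 at 0
  Swap: [12, 38, 49, 64, 25, 55, 75, 20]
Step 2: min=20 at 7
  Swap: [12, 20, 49, 64, 25, 55, 75, 38]
Step 3: min=25 at 4
  Swap: [12, 20, 25, 64, 49, 55, 75, 38]

After 3 steps: [12, 20, 25, 64, 49, 55, 75, 38]


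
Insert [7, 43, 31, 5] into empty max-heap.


Insert 7: [7]
Insert 43: [43, 7]
Insert 31: [43, 7, 31]
Insert 5: [43, 7, 31, 5]

Final heap: [43, 7, 31, 5]


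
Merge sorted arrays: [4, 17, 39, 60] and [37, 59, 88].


Take 4 from A
Take 17 from A
Take 37 from B
Take 39 from A
Take 59 from B
Take 60 from A

Merged: [4, 17, 37, 39, 59, 60, 88]


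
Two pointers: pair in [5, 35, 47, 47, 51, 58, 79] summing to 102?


lo=0(5)+hi=6(79)=84
lo=1(35)+hi=6(79)=114
lo=1(35)+hi=5(58)=93
lo=2(47)+hi=5(58)=105
lo=2(47)+hi=4(51)=98
lo=3(47)+hi=4(51)=98

No pair found


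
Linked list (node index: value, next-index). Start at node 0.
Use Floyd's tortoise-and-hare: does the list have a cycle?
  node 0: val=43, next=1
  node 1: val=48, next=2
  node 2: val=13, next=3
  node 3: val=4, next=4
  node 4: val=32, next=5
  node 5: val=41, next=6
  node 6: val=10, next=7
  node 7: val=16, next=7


Floyd's tortoise (slow, +1) and hare (fast, +2):
  init: slow=0, fast=0
  step 1: slow=1, fast=2
  step 2: slow=2, fast=4
  step 3: slow=3, fast=6
  step 4: slow=4, fast=7
  step 5: slow=5, fast=7
  step 6: slow=6, fast=7
  step 7: slow=7, fast=7
  slow == fast at node 7: cycle detected

Cycle: yes


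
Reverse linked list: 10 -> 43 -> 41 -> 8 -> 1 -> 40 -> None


Step 1: curr=10, set curr.next=prev(None) | reversed so far: 10
Step 2: curr=43, set curr.next=prev(10) | reversed so far: 43 -> 10
Step 3: curr=41, set curr.next=prev(43) | reversed so far: 41 -> 43 -> 10
Step 4: curr=8, set curr.next=prev(41) | reversed so far: 8 -> 41 -> 43 -> 10
Step 5: curr=1, set curr.next=prev(8) | reversed so far: 1 -> 8 -> 41 -> 43 -> 10
Step 6: curr=40, set curr.next=prev(1) | reversed so far: 40 -> 1 -> 8 -> 41 -> 43 -> 10

40 -> 1 -> 8 -> 41 -> 43 -> 10 -> None


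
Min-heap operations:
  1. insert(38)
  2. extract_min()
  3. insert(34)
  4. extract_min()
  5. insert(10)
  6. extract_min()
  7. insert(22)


insert(38) -> [38]
extract_min()->38, []
insert(34) -> [34]
extract_min()->34, []
insert(10) -> [10]
extract_min()->10, []
insert(22) -> [22]

Final heap: [22]


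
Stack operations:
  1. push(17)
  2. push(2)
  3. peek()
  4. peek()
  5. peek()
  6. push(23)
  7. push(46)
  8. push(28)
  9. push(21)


push(17) -> [17]
push(2) -> [17, 2]
peek()->2
peek()->2
peek()->2
push(23) -> [17, 2, 23]
push(46) -> [17, 2, 23, 46]
push(28) -> [17, 2, 23, 46, 28]
push(21) -> [17, 2, 23, 46, 28, 21]

Final stack: [17, 2, 23, 46, 28, 21]


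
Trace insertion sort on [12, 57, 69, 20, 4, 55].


Initial: [12, 57, 69, 20, 4, 55]
Insert 57: [12, 57, 69, 20, 4, 55]
Insert 69: [12, 57, 69, 20, 4, 55]
Insert 20: [12, 20, 57, 69, 4, 55]
Insert 4: [4, 12, 20, 57, 69, 55]
Insert 55: [4, 12, 20, 55, 57, 69]

Sorted: [4, 12, 20, 55, 57, 69]


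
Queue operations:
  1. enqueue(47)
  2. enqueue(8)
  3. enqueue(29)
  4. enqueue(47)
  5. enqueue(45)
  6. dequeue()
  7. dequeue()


enqueue(47) -> [47]
enqueue(8) -> [47, 8]
enqueue(29) -> [47, 8, 29]
enqueue(47) -> [47, 8, 29, 47]
enqueue(45) -> [47, 8, 29, 47, 45]
dequeue()->47, [8, 29, 47, 45]
dequeue()->8, [29, 47, 45]

Final queue: [29, 47, 45]


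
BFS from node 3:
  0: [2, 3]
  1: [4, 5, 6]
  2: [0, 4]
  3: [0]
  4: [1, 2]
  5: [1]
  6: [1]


Visit 3, enqueue [0]
Visit 0, enqueue [2]
Visit 2, enqueue [4]
Visit 4, enqueue [1]
Visit 1, enqueue [5, 6]
Visit 5, enqueue []
Visit 6, enqueue []

BFS order: [3, 0, 2, 4, 1, 5, 6]


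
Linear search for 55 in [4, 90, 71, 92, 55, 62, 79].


i=0: 4!=55
i=1: 90!=55
i=2: 71!=55
i=3: 92!=55
i=4: 55==55 found!

Found at 4, 5 comps


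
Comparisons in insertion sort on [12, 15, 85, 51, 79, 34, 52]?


Algorithm: insertion sort
Input: [12, 15, 85, 51, 79, 34, 52]
Sorted: [12, 15, 34, 51, 52, 79, 85]

13


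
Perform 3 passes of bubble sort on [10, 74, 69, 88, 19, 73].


Initial: [10, 74, 69, 88, 19, 73]
Pass 1: [10, 69, 74, 19, 73, 88] (3 swaps)
Pass 2: [10, 69, 19, 73, 74, 88] (2 swaps)
Pass 3: [10, 19, 69, 73, 74, 88] (1 swaps)

After 3 passes: [10, 19, 69, 73, 74, 88]


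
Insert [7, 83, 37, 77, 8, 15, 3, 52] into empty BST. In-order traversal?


Insert 7: root
Insert 83: R from 7
Insert 37: R from 7 -> L from 83
Insert 77: R from 7 -> L from 83 -> R from 37
Insert 8: R from 7 -> L from 83 -> L from 37
Insert 15: R from 7 -> L from 83 -> L from 37 -> R from 8
Insert 3: L from 7
Insert 52: R from 7 -> L from 83 -> R from 37 -> L from 77

In-order: [3, 7, 8, 15, 37, 52, 77, 83]


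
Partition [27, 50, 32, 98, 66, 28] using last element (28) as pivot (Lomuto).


Pivot: 28
  27 <= 28: advance i (no swap)
Place pivot at 1: [27, 28, 32, 98, 66, 50]

Partitioned: [27, 28, 32, 98, 66, 50]


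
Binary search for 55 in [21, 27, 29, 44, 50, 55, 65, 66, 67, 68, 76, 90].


Step 1: lo=0, hi=11, mid=5, val=55

Found at index 5


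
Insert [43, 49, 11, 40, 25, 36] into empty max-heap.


Insert 43: [43]
Insert 49: [49, 43]
Insert 11: [49, 43, 11]
Insert 40: [49, 43, 11, 40]
Insert 25: [49, 43, 11, 40, 25]
Insert 36: [49, 43, 36, 40, 25, 11]

Final heap: [49, 43, 36, 40, 25, 11]


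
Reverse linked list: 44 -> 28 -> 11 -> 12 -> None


Step 1: curr=44, set curr.next=prev(None) | reversed so far: 44
Step 2: curr=28, set curr.next=prev(44) | reversed so far: 28 -> 44
Step 3: curr=11, set curr.next=prev(28) | reversed so far: 11 -> 28 -> 44
Step 4: curr=12, set curr.next=prev(11) | reversed so far: 12 -> 11 -> 28 -> 44

12 -> 11 -> 28 -> 44 -> None


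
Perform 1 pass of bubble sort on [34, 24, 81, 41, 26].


Initial: [34, 24, 81, 41, 26]
Pass 1: [24, 34, 41, 26, 81] (3 swaps)

After 1 pass: [24, 34, 41, 26, 81]


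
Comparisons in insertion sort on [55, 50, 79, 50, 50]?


Algorithm: insertion sort
Input: [55, 50, 79, 50, 50]
Sorted: [50, 50, 50, 55, 79]

8
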